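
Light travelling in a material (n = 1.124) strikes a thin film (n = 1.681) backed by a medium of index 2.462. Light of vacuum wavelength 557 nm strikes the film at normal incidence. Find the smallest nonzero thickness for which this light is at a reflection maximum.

166 nm

At the upper boundary (n = 1.124 to n = 1.681) the reflected ray undergoes a half-wave phase shift.
At the lower boundary (n = 1.681 to n = 2.462) the reflected ray undergoes a half-wave phase shift.
The two reflections carry the same phase change, so no net offset.
With no net inversion, constructive interference in reflection requires 2 n t = m λ.
The smallest nonzero thickness corresponds to m = 1: t = m λ / (2 n) = 1.00 × 557 / (2 × 1.681) = 166 nm.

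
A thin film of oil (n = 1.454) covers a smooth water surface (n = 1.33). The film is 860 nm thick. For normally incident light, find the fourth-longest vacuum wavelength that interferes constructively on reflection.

715 nm

At the upper boundary (n = 1.0 to n = 1.454) the reflected ray undergoes a half-wave phase shift.
At the lower boundary (n = 1.454 to n = 1.33) the reflected ray undergoes no phase shift.
Net: one phase inversion between the two reflected rays.
With one net inversion, constructive interference in reflection requires 2 n t = (m + ½) λ.
λ = 2 n t / (m + ½). The fourth-longest wavelength is m = 3: λ = 2 × 1.454 × 860 / 3.50 = 715 nm.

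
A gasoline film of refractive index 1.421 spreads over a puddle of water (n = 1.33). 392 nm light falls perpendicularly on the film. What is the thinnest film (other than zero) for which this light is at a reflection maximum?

69.0 nm

Top surface (1.0 → 1.421): reflection off a higher-index medium gives a half-wave phase shift.
Bottom surface (1.421 → 1.33): reflection off a lower-index medium gives no phase shift.
Net: one phase inversion between the two reflected rays.
For maximum reflection here: 2 n t = (m + ½) λ.
Minimum at m = 0: t = λ / (4 n) = 392 / (4 × 1.421) = 69.0 nm.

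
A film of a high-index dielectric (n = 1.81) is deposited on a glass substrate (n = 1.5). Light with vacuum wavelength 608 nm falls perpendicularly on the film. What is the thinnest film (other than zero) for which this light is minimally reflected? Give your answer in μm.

Ray reflecting at the top interface goes from n = 1.0 toward n = 1.81: a half-wave phase shift.
Bottom surface (1.81 → 1.5): reflection off a lower-index medium gives no phase shift.
The two reflections differ by half a wavelength.
For dark reflection here: 2 n t = m λ.
Minimum nonzero at m = 1: t = λ / (2 n) = 608 / (2 × 1.81) = 168 nm.

0.168 μm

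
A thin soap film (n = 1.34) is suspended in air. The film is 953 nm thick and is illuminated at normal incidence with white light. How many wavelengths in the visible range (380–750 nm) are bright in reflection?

At the upper boundary (n = 1.0 to n = 1.34) the reflected ray undergoes a half-wave phase shift.
At the lower boundary (n = 1.34 to n = 1.0) the reflected ray undergoes no phase shift.
Exactly one π shift → a net half-wave offset.
With one net inversion, constructive interference in reflection requires 2 n t = (m + ½) λ.
λ = 2 n t / (m + ½) = 2554 / (m + ½) nm.
m=2: 1022 nm (IR); m=3: 730 nm (visible); m=4: 568 nm (visible); m=5: 464 nm (visible); m=6: 393 nm (visible); m=7: 341 nm (UV).

4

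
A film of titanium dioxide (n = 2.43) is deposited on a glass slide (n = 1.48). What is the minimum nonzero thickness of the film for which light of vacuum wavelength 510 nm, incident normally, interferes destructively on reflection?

Top surface (1.0 → 2.43): reflection off a higher-index medium gives a half-wave phase shift.
At the lower boundary (n = 2.43 to n = 1.48) the reflected ray undergoes no phase shift.
Net: one phase inversion between the two reflected rays.
For weak reflection here: 2 n t = m λ.
Minimum nonzero at m = 1: t = λ / (2 n) = 510 / (2 × 2.43) = 105 nm.

105 nm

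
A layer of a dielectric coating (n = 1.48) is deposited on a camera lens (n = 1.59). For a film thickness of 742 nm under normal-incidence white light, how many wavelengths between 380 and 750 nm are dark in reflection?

Ray reflecting at the top interface goes from n = 1.0 toward n = 1.48: a half-wave phase shift.
At the lower boundary (n = 1.48 to n = 1.59) the reflected ray undergoes a half-wave phase shift.
Zero or two π shifts → no net half-wave offset.
With no net inversion, destructive interference in reflection requires 2 n t = (m + ½) λ.
λ = 2 n t / (m + ½) = 2196 / (m + ½) nm.
m=2: 879 nm (IR); m=3: 628 nm (visible); m=4: 488 nm (visible); m=5: 399 nm (visible); m=6: 338 nm (UV).

3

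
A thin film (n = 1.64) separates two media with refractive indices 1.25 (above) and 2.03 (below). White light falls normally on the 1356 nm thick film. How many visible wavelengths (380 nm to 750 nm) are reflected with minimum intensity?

Ray reflecting at the top interface goes from n = 1.25 toward n = 1.64: a half-wave phase shift.
At the lower boundary (n = 1.64 to n = 2.03) the reflected ray undergoes a half-wave phase shift.
Zero or two π shifts → no net half-wave offset.
With no net inversion, destructive interference in reflection requires 2 n t = (m + ½) λ.
λ = 2 n t / (m + ½) = 4448 / (m + ½) nm.
m=5: 809 nm (IR); m=6: 684 nm (visible); m=7: 593 nm (visible); m=8: 523 nm (visible); m=9: 468 nm (visible); m=10: 424 nm (visible); m=11: 387 nm (visible); m=12: 356 nm (UV).

6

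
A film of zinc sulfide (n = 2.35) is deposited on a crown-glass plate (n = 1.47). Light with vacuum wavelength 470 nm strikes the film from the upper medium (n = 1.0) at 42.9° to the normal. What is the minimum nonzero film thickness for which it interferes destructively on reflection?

104 nm

At the upper boundary (n = 1.0 to n = 2.35) the reflected ray undergoes a half-wave phase shift.
Bottom surface (2.35 → 1.47): reflection off a lower-index medium gives no phase shift.
Exactly one π shift → a net half-wave offset.
With one net inversion, destructive interference in reflection requires 2 n t cos θ_r = m λ.
Snell's law: 1.0 sin 42.9° = 2.35 sin θ_r → sin θ_r = 0.290, cos θ_r = 0.957.
Minimum nonzero at m = 1: t = λ / (2 n cos θ_r) = 470 / (2 × 2.35 × 0.957) = 104 nm.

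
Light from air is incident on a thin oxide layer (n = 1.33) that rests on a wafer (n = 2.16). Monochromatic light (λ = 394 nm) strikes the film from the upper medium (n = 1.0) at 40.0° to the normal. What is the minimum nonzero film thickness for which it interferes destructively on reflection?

84.6 nm

Ray reflecting at the top interface goes from n = 1.0 toward n = 1.33: a half-wave phase shift.
Bottom surface (1.33 → 2.16): reflection off a higher-index medium gives a half-wave phase shift.
Zero or two π shifts → no net half-wave offset.
For dark reflection here: 2 n t cos θ_r = (m + ½) λ.
Snell's law: 1.0 sin 40.0° = 1.33 sin θ_r → sin θ_r = 0.483, cos θ_r = 0.875.
Minimum at m = 0: t = λ / (4 n cos θ_r) = 394 / (4 × 1.33 × 0.875) = 84.6 nm.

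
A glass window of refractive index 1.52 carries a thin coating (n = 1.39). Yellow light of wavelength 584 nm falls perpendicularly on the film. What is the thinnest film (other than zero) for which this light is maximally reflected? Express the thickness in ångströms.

At the upper boundary (n = 1.0 to n = 1.39) the reflected ray undergoes a half-wave phase shift.
Ray reflecting at the bottom interface goes from n = 1.39 toward n = 1.52: a half-wave phase shift.
The two reflections carry the same phase change, so no net offset.
With no net inversion, constructive interference in reflection requires 2 n t = m λ.
Minimum nonzero at m = 1: t = λ / (2 n) = 584 / (2 × 1.39) = 210 nm.

2101 Å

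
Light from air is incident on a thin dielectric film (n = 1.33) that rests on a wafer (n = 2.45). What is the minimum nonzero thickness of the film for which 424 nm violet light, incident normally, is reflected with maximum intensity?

159 nm

Top surface (1.0 → 1.33): reflection off a higher-index medium gives a half-wave phase shift.
Bottom surface (1.33 → 2.45): reflection off a higher-index medium gives a half-wave phase shift.
Net: no relative phase inversion (both shifts match).
With no net inversion, constructive interference in reflection requires 2 n t = m λ.
Minimum nonzero at m = 1: t = λ / (2 n) = 424 / (2 × 1.33) = 159 nm.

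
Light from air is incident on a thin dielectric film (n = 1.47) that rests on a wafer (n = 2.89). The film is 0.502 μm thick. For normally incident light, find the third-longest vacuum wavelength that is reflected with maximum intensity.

Top surface (1.0 → 1.47): reflection off a higher-index medium gives a half-wave phase shift.
Bottom surface (1.47 → 2.89): reflection off a higher-index medium gives a half-wave phase shift.
The two reflections carry the same phase change, so no net offset.
So the condition for constructive reflection is 2 n t = m λ.
λ = 2 n t / m. The third-longest wavelength is m = 3: λ = 2 × 1.47 × 502 / 3.00 = 492 nm.

492 nm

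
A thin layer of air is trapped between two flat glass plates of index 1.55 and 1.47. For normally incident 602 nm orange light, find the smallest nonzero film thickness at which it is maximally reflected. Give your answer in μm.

0.151 μm

At the upper boundary (n = 1.55 to n = 1.0) the reflected ray undergoes no phase shift.
At the lower boundary (n = 1.0 to n = 1.47) the reflected ray undergoes a half-wave phase shift.
The two reflections differ by half a wavelength.
For strong reflection here: 2 n t = (m + ½) λ.
Minimum at m = 0: t = λ / (4 n) = 602 / (4 × 1.0) = 151 nm.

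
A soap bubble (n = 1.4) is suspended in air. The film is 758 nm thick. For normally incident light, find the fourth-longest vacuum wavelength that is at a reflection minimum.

531 nm

Ray reflecting at the top interface goes from n = 1.0 toward n = 1.4: a half-wave phase shift.
Bottom surface (1.4 → 1.0): reflection off a lower-index medium gives no phase shift.
Net: one phase inversion between the two reflected rays.
So the condition for destructive reflection is 2 n t = m λ.
λ = 2 n t / m. The fourth-longest wavelength is m = 4: λ = 2 × 1.4 × 758 / 4.00 = 531 nm.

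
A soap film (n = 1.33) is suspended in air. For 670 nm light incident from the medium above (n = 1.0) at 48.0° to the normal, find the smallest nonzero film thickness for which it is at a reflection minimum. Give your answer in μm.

0.304 μm

At the upper boundary (n = 1.0 to n = 1.33) the reflected ray undergoes a half-wave phase shift.
Ray reflecting at the bottom interface goes from n = 1.33 toward n = 1.0: no phase shift.
Net: one phase inversion between the two reflected rays.
For dark reflection here: 2 n t cos θ_r = m λ.
Snell's law: 1.0 sin 48.0° = 1.33 sin θ_r → sin θ_r = 0.559, cos θ_r = 0.829.
Minimum nonzero at m = 1: t = λ / (2 n cos θ_r) = 670 / (2 × 1.33 × 0.829) = 304 nm.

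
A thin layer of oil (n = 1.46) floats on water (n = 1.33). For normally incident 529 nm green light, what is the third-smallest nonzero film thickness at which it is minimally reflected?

At the upper boundary (n = 1.0 to n = 1.46) the reflected ray undergoes a half-wave phase shift.
At the lower boundary (n = 1.46 to n = 1.33) the reflected ray undergoes no phase shift.
Exactly one π shift → a net half-wave offset.
So the condition for destructive reflection is 2 n t = m λ.
The third-smallest nonzero thickness corresponds to m = 3: t = m λ / (2 n) = 3.00 × 529 / (2 × 1.46) = 543 nm.

543 nm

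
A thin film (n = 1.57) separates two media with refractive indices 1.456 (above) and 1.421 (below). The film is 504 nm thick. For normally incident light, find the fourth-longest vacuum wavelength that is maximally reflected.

Top surface (1.456 → 1.57): reflection off a higher-index medium gives a half-wave phase shift.
At the lower boundary (n = 1.57 to n = 1.421) the reflected ray undergoes no phase shift.
The two reflections differ by half a wavelength.
For strong reflection here: 2 n t = (m + ½) λ.
λ = 2 n t / (m + ½). The fourth-longest wavelength is m = 3: λ = 2 × 1.57 × 504 / 3.50 = 452 nm.

452 nm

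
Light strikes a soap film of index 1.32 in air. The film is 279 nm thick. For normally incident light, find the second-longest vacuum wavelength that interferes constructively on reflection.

491 nm

Top surface (1.0 → 1.32): reflection off a higher-index medium gives a half-wave phase shift.
Bottom surface (1.32 → 1.0): reflection off a lower-index medium gives no phase shift.
Exactly one π shift → a net half-wave offset.
So the condition for constructive reflection is 2 n t = (m + ½) λ.
λ = 2 n t / (m + ½). The second-longest wavelength is m = 1: λ = 2 × 1.32 × 279 / 1.50 = 491 nm.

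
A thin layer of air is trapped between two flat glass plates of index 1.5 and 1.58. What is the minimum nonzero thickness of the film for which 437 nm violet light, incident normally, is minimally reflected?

219 nm

Top surface (1.5 → 1.0): reflection off a lower-index medium gives no phase shift.
Ray reflecting at the bottom interface goes from n = 1.0 toward n = 1.58: a half-wave phase shift.
Exactly one π shift → a net half-wave offset.
With one net inversion, destructive interference in reflection requires 2 n t = m λ.
Minimum nonzero at m = 1: t = λ / (2 n) = 437 / (2 × 1.0) = 219 nm.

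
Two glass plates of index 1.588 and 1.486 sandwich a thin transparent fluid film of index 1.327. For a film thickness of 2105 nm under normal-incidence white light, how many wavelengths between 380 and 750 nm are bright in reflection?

8

Ray reflecting at the top interface goes from n = 1.588 toward n = 1.327: no phase shift.
At the lower boundary (n = 1.327 to n = 1.486) the reflected ray undergoes a half-wave phase shift.
Net: one phase inversion between the two reflected rays.
So the condition for constructive reflection is 2 n t = (m + ½) λ.
λ = 2 n t / (m + ½) = 5587 / (m + ½) nm.
m=6: 859 nm (IR); m=7: 745 nm (visible); m=8: 657 nm (visible); m=9: 588 nm (visible); m=10: 532 nm (visible); m=11: 486 nm (visible); m=12: 447 nm (visible); m=13: 414 nm (visible); m=14: 385 nm (visible); m=15: 360 nm (UV).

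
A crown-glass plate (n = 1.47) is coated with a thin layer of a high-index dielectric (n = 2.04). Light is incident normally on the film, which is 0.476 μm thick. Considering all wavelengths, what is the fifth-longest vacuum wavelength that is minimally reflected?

At the upper boundary (n = 1.0 to n = 2.04) the reflected ray undergoes a half-wave phase shift.
At the lower boundary (n = 2.04 to n = 1.47) the reflected ray undergoes no phase shift.
Exactly one π shift → a net half-wave offset.
For minimum reflection here: 2 n t = m λ.
λ = 2 n t / m. The fifth-longest wavelength is m = 5: λ = 2 × 2.04 × 476 / 5.00 = 388 nm.

388 nm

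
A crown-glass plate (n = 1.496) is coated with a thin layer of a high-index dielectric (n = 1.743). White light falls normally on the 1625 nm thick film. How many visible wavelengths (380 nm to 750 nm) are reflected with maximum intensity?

Top surface (1.0 → 1.743): reflection off a higher-index medium gives a half-wave phase shift.
Bottom surface (1.743 → 1.496): reflection off a lower-index medium gives no phase shift.
Exactly one π shift → a net half-wave offset.
With one net inversion, constructive interference in reflection requires 2 n t = (m + ½) λ.
λ = 2 n t / (m + ½) = 5665 / (m + ½) nm.
m=7: 755 nm (IR); m=8: 666 nm (visible); m=9: 596 nm (visible); m=10: 540 nm (visible); m=11: 493 nm (visible); m=12: 453 nm (visible); m=13: 420 nm (visible); m=14: 391 nm (visible); m=15: 365 nm (UV).

7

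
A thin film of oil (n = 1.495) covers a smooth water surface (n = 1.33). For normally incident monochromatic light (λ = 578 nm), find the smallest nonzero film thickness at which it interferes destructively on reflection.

193 nm

Top surface (1.0 → 1.495): reflection off a higher-index medium gives a half-wave phase shift.
At the lower boundary (n = 1.495 to n = 1.33) the reflected ray undergoes no phase shift.
Net: one phase inversion between the two reflected rays.
For weak reflection here: 2 n t = m λ.
Minimum nonzero at m = 1: t = λ / (2 n) = 578 / (2 × 1.495) = 193 nm.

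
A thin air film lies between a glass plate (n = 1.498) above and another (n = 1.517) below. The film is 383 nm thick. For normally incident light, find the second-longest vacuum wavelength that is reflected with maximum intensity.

511 nm

At the upper boundary (n = 1.498 to n = 1.0) the reflected ray undergoes no phase shift.
Bottom surface (1.0 → 1.517): reflection off a higher-index medium gives a half-wave phase shift.
The two reflections differ by half a wavelength.
With one net inversion, constructive interference in reflection requires 2 n t = (m + ½) λ.
λ = 2 n t / (m + ½). The second-longest wavelength is m = 1: λ = 2 × 1.0 × 383 / 1.50 = 511 nm.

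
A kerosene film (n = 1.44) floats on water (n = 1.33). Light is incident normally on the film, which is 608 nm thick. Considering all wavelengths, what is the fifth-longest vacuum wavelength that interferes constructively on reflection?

Ray reflecting at the top interface goes from n = 1.0 toward n = 1.44: a half-wave phase shift.
At the lower boundary (n = 1.44 to n = 1.33) the reflected ray undergoes no phase shift.
Exactly one π shift → a net half-wave offset.
So the condition for constructive reflection is 2 n t = (m + ½) λ.
λ = 2 n t / (m + ½). The fifth-longest wavelength is m = 4: λ = 2 × 1.44 × 608 / 4.50 = 389 nm.

389 nm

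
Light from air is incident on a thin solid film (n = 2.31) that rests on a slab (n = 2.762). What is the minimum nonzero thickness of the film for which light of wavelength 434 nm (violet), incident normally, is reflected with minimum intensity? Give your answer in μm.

0.0470 μm

At the upper boundary (n = 1.0 to n = 2.31) the reflected ray undergoes a half-wave phase shift.
At the lower boundary (n = 2.31 to n = 2.762) the reflected ray undergoes a half-wave phase shift.
The two reflections carry the same phase change, so no net offset.
So the condition for destructive reflection is 2 n t = (m + ½) λ.
Minimum at m = 0: t = λ / (4 n) = 434 / (4 × 2.31) = 47.0 nm.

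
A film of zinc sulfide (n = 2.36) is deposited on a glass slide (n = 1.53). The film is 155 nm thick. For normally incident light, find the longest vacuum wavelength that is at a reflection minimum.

732 nm

Top surface (1.0 → 2.36): reflection off a higher-index medium gives a half-wave phase shift.
At the lower boundary (n = 2.36 to n = 1.53) the reflected ray undergoes no phase shift.
The two reflections differ by half a wavelength.
With one net inversion, destructive interference in reflection requires 2 n t = m λ.
λ = 2 n t / m. The longest wavelength is m = 1: λ = 2 × 2.36 × 155 / 1.00 = 732 nm.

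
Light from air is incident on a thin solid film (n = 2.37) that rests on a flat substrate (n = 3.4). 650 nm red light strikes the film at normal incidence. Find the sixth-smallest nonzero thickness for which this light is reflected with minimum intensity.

754 nm

Ray reflecting at the top interface goes from n = 1.0 toward n = 2.37: a half-wave phase shift.
Bottom surface (2.37 → 3.4): reflection off a higher-index medium gives a half-wave phase shift.
Zero or two π shifts → no net half-wave offset.
For weak reflection here: 2 n t = (m + ½) λ.
The sixth-smallest nonzero thickness corresponds to m = 5: t = (m + ½) λ / (2 n) = 5.50 × 650 / (2 × 2.37) = 754 nm.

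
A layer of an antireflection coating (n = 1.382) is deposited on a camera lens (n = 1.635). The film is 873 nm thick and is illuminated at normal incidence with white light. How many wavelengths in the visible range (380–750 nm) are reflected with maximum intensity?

3

Top surface (1.0 → 1.382): reflection off a higher-index medium gives a half-wave phase shift.
At the lower boundary (n = 1.382 to n = 1.635) the reflected ray undergoes a half-wave phase shift.
The two reflections carry the same phase change, so no net offset.
With no net inversion, constructive interference in reflection requires 2 n t = m λ.
λ = 2 n t / m = 2413 / m nm.
m=3: 804 nm (IR); m=4: 603 nm (visible); m=5: 483 nm (visible); m=6: 402 nm (visible); m=7: 345 nm (UV).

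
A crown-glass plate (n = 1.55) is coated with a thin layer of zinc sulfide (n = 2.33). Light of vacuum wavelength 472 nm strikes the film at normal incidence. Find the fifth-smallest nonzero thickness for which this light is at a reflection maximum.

Ray reflecting at the top interface goes from n = 1.0 toward n = 2.33: a half-wave phase shift.
Bottom surface (2.33 → 1.55): reflection off a lower-index medium gives no phase shift.
Exactly one π shift → a net half-wave offset.
With one net inversion, constructive interference in reflection requires 2 n t = (m + ½) λ.
The fifth-smallest nonzero thickness corresponds to m = 4: t = (m + ½) λ / (2 n) = 4.50 × 472 / (2 × 2.33) = 456 nm.

456 nm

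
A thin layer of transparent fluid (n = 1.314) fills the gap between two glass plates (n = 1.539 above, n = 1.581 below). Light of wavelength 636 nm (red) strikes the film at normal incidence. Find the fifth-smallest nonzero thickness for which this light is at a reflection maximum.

Ray reflecting at the top interface goes from n = 1.539 toward n = 1.314: no phase shift.
Bottom surface (1.314 → 1.581): reflection off a higher-index medium gives a half-wave phase shift.
The two reflections differ by half a wavelength.
With one net inversion, constructive interference in reflection requires 2 n t = (m + ½) λ.
The fifth-smallest nonzero thickness corresponds to m = 4: t = (m + ½) λ / (2 n) = 4.50 × 636 / (2 × 1.314) = 1089 nm.

1089 nm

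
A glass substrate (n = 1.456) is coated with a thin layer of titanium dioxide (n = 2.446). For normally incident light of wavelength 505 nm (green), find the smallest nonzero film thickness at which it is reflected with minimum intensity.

103 nm

At the upper boundary (n = 1.0 to n = 2.446) the reflected ray undergoes a half-wave phase shift.
Bottom surface (2.446 → 1.456): reflection off a lower-index medium gives no phase shift.
The two reflections differ by half a wavelength.
For weak reflection here: 2 n t = m λ.
Minimum nonzero at m = 1: t = λ / (2 n) = 505 / (2 × 2.446) = 103 nm.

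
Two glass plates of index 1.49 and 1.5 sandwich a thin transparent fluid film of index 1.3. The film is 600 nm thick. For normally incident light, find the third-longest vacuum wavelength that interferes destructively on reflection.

Top surface (1.49 → 1.3): reflection off a lower-index medium gives no phase shift.
At the lower boundary (n = 1.3 to n = 1.5) the reflected ray undergoes a half-wave phase shift.
Exactly one π shift → a net half-wave offset.
For weak reflection here: 2 n t = m λ.
λ = 2 n t / m. The third-longest wavelength is m = 3: λ = 2 × 1.3 × 600 / 3.00 = 520 nm.

520 nm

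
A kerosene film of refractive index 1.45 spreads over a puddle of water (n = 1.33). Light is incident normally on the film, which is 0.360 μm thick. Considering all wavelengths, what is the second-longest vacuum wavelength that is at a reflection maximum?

Ray reflecting at the top interface goes from n = 1.0 toward n = 1.45: a half-wave phase shift.
At the lower boundary (n = 1.45 to n = 1.33) the reflected ray undergoes no phase shift.
Exactly one π shift → a net half-wave offset.
For bright reflection here: 2 n t = (m + ½) λ.
λ = 2 n t / (m + ½). The second-longest wavelength is m = 1: λ = 2 × 1.45 × 360 / 1.50 = 696 nm.

696 nm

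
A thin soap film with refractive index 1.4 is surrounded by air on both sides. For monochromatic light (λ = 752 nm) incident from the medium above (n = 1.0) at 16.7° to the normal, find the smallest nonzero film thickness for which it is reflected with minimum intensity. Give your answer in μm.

Top surface (1.0 → 1.4): reflection off a higher-index medium gives a half-wave phase shift.
Bottom surface (1.4 → 1.0): reflection off a lower-index medium gives no phase shift.
The two reflections differ by half a wavelength.
For dark reflection here: 2 n t cos θ_r = m λ.
Snell's law: 1.0 sin 16.7° = 1.4 sin θ_r → sin θ_r = 0.205, cos θ_r = 0.979.
Minimum nonzero at m = 1: t = λ / (2 n cos θ_r) = 752 / (2 × 1.4 × 0.979) = 274 nm.

0.274 μm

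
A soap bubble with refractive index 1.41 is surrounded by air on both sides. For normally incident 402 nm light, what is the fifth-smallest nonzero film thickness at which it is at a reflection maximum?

Ray reflecting at the top interface goes from n = 1.0 toward n = 1.41: a half-wave phase shift.
Ray reflecting at the bottom interface goes from n = 1.41 toward n = 1.0: no phase shift.
Net: one phase inversion between the two reflected rays.
So the condition for constructive reflection is 2 n t = (m + ½) λ.
The fifth-smallest nonzero thickness corresponds to m = 4: t = (m + ½) λ / (2 n) = 4.50 × 402 / (2 × 1.41) = 641 nm.

641 nm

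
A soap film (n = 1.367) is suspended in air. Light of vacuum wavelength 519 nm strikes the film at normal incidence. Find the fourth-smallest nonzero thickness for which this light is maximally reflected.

At the upper boundary (n = 1.0 to n = 1.367) the reflected ray undergoes a half-wave phase shift.
Bottom surface (1.367 → 1.0): reflection off a lower-index medium gives no phase shift.
Net: one phase inversion between the two reflected rays.
With one net inversion, constructive interference in reflection requires 2 n t = (m + ½) λ.
The fourth-smallest nonzero thickness corresponds to m = 3: t = (m + ½) λ / (2 n) = 3.50 × 519 / (2 × 1.367) = 664 nm.

664 nm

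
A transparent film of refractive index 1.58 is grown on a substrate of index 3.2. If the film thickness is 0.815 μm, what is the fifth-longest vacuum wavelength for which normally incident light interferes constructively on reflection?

Ray reflecting at the top interface goes from n = 1.0 toward n = 1.58: a half-wave phase shift.
At the lower boundary (n = 1.58 to n = 3.2) the reflected ray undergoes a half-wave phase shift.
Net: no relative phase inversion (both shifts match).
For bright reflection here: 2 n t = m λ.
λ = 2 n t / m. The fifth-longest wavelength is m = 5: λ = 2 × 1.58 × 815 / 5.00 = 515 nm.

515 nm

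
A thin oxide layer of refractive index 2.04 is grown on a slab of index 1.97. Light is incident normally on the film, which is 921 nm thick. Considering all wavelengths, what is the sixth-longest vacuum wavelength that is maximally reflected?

683 nm

Ray reflecting at the top interface goes from n = 1.0 toward n = 2.04: a half-wave phase shift.
Bottom surface (2.04 → 1.97): reflection off a lower-index medium gives no phase shift.
Net: one phase inversion between the two reflected rays.
For bright reflection here: 2 n t = (m + ½) λ.
λ = 2 n t / (m + ½). The sixth-longest wavelength is m = 5: λ = 2 × 2.04 × 921 / 5.50 = 683 nm.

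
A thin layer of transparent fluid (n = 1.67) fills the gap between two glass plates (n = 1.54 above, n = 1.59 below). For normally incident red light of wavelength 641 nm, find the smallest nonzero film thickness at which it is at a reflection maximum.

Ray reflecting at the top interface goes from n = 1.54 toward n = 1.67: a half-wave phase shift.
Bottom surface (1.67 → 1.59): reflection off a lower-index medium gives no phase shift.
Exactly one π shift → a net half-wave offset.
For maximum reflection here: 2 n t = (m + ½) λ.
Minimum at m = 0: t = λ / (4 n) = 641 / (4 × 1.67) = 96.0 nm.

96.0 nm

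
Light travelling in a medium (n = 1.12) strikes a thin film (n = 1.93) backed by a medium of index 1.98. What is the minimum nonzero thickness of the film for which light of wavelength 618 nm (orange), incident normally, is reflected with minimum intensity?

80.1 nm

At the upper boundary (n = 1.12 to n = 1.93) the reflected ray undergoes a half-wave phase shift.
At the lower boundary (n = 1.93 to n = 1.98) the reflected ray undergoes a half-wave phase shift.
The two reflections carry the same phase change, so no net offset.
For weak reflection here: 2 n t = (m + ½) λ.
Minimum at m = 0: t = λ / (4 n) = 618 / (4 × 1.93) = 80.1 nm.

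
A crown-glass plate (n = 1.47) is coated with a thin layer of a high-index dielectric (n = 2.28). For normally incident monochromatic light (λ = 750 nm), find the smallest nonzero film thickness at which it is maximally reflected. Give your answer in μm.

Ray reflecting at the top interface goes from n = 1.0 toward n = 2.28: a half-wave phase shift.
Bottom surface (2.28 → 1.47): reflection off a lower-index medium gives no phase shift.
The two reflections differ by half a wavelength.
With one net inversion, constructive interference in reflection requires 2 n t = (m + ½) λ.
Minimum at m = 0: t = λ / (4 n) = 750 / (4 × 2.28) = 82.2 nm.

0.0822 μm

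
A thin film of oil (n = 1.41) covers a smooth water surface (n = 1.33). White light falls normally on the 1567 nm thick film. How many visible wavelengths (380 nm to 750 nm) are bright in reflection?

Top surface (1.0 → 1.41): reflection off a higher-index medium gives a half-wave phase shift.
Bottom surface (1.41 → 1.33): reflection off a lower-index medium gives no phase shift.
The two reflections differ by half a wavelength.
For strong reflection here: 2 n t = (m + ½) λ.
λ = 2 n t / (m + ½) = 4419 / (m + ½) nm.
m=5: 803 nm (IR); m=6: 680 nm (visible); m=7: 589 nm (visible); m=8: 520 nm (visible); m=9: 465 nm (visible); m=10: 421 nm (visible); m=11: 384 nm (visible); m=12: 354 nm (UV).

6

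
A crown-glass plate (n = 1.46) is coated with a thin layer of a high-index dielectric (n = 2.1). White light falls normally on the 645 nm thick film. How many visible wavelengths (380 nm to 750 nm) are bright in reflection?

3

Ray reflecting at the top interface goes from n = 1.0 toward n = 2.1: a half-wave phase shift.
At the lower boundary (n = 2.1 to n = 1.46) the reflected ray undergoes no phase shift.
Net: one phase inversion between the two reflected rays.
For strong reflection here: 2 n t = (m + ½) λ.
λ = 2 n t / (m + ½) = 2709 / (m + ½) nm.
m=3: 774 nm (IR); m=4: 602 nm (visible); m=5: 493 nm (visible); m=6: 417 nm (visible); m=7: 361 nm (UV).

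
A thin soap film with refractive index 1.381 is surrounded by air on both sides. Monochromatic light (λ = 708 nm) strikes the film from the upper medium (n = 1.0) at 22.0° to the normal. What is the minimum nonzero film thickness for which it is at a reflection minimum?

At the upper boundary (n = 1.0 to n = 1.381) the reflected ray undergoes a half-wave phase shift.
Ray reflecting at the bottom interface goes from n = 1.381 toward n = 1.0: no phase shift.
Exactly one π shift → a net half-wave offset.
With one net inversion, destructive interference in reflection requires 2 n t cos θ_r = m λ.
Snell's law: 1.0 sin 22.0° = 1.381 sin θ_r → sin θ_r = 0.271, cos θ_r = 0.963.
Minimum nonzero at m = 1: t = λ / (2 n cos θ_r) = 708 / (2 × 1.381 × 0.963) = 266 nm.

266 nm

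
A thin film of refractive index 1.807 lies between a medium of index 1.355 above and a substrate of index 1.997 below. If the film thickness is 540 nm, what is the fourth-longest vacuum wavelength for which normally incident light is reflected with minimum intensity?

Top surface (1.355 → 1.807): reflection off a higher-index medium gives a half-wave phase shift.
Ray reflecting at the bottom interface goes from n = 1.807 toward n = 1.997: a half-wave phase shift.
The two reflections carry the same phase change, so no net offset.
For weak reflection here: 2 n t = (m + ½) λ.
λ = 2 n t / (m + ½). The fourth-longest wavelength is m = 3: λ = 2 × 1.807 × 540 / 3.50 = 558 nm.

558 nm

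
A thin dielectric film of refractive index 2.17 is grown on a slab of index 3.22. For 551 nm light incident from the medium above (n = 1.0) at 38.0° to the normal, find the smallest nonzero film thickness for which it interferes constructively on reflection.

132 nm

Top surface (1.0 → 2.17): reflection off a higher-index medium gives a half-wave phase shift.
At the lower boundary (n = 2.17 to n = 3.22) the reflected ray undergoes a half-wave phase shift.
Zero or two π shifts → no net half-wave offset.
So the condition for constructive reflection is 2 n t cos θ_r = m λ.
Snell's law: 1.0 sin 38.0° = 2.17 sin θ_r → sin θ_r = 0.284, cos θ_r = 0.959.
Minimum nonzero at m = 1: t = λ / (2 n cos θ_r) = 551 / (2 × 2.17 × 0.959) = 132 nm.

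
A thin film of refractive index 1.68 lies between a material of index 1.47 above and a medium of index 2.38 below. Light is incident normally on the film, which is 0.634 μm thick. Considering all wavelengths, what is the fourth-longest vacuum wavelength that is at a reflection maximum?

Ray reflecting at the top interface goes from n = 1.47 toward n = 1.68: a half-wave phase shift.
At the lower boundary (n = 1.68 to n = 2.38) the reflected ray undergoes a half-wave phase shift.
Zero or two π shifts → no net half-wave offset.
For maximum reflection here: 2 n t = m λ.
λ = 2 n t / m. The fourth-longest wavelength is m = 4: λ = 2 × 1.68 × 634 / 4.00 = 533 nm.

533 nm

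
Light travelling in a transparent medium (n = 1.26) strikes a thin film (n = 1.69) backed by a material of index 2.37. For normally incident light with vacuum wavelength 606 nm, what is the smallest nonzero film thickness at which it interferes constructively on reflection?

179 nm

At the upper boundary (n = 1.26 to n = 1.69) the reflected ray undergoes a half-wave phase shift.
Ray reflecting at the bottom interface goes from n = 1.69 toward n = 2.37: a half-wave phase shift.
Net: no relative phase inversion (both shifts match).
With no net inversion, constructive interference in reflection requires 2 n t = m λ.
The smallest nonzero thickness corresponds to m = 1: t = m λ / (2 n) = 1.00 × 606 / (2 × 1.69) = 179 nm.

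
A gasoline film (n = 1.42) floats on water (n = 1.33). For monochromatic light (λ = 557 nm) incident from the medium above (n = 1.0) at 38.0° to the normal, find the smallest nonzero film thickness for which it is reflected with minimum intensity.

218 nm

Top surface (1.0 → 1.42): reflection off a higher-index medium gives a half-wave phase shift.
At the lower boundary (n = 1.42 to n = 1.33) the reflected ray undergoes no phase shift.
Net: one phase inversion between the two reflected rays.
With one net inversion, destructive interference in reflection requires 2 n t cos θ_r = m λ.
Snell's law: 1.0 sin 38.0° = 1.42 sin θ_r → sin θ_r = 0.434, cos θ_r = 0.901.
Minimum nonzero at m = 1: t = λ / (2 n cos θ_r) = 557 / (2 × 1.42 × 0.901) = 218 nm.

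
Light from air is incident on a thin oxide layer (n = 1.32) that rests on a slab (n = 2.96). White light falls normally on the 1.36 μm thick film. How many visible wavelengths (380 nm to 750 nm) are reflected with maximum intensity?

5

Ray reflecting at the top interface goes from n = 1.0 toward n = 1.32: a half-wave phase shift.
Bottom surface (1.32 → 2.96): reflection off a higher-index medium gives a half-wave phase shift.
Zero or two π shifts → no net half-wave offset.
For strong reflection here: 2 n t = m λ.
λ = 2 n t / m = 3590 / m nm.
m=4: 898 nm (IR); m=5: 718 nm (visible); m=6: 598 nm (visible); m=7: 513 nm (visible); m=8: 449 nm (visible); m=9: 399 nm (visible); m=10: 359 nm (UV).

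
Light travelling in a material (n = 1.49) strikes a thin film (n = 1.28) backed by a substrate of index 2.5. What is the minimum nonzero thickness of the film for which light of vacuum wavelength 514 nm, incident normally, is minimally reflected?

201 nm

At the upper boundary (n = 1.49 to n = 1.28) the reflected ray undergoes no phase shift.
At the lower boundary (n = 1.28 to n = 2.5) the reflected ray undergoes a half-wave phase shift.
Net: one phase inversion between the two reflected rays.
With one net inversion, destructive interference in reflection requires 2 n t = m λ.
Minimum nonzero at m = 1: t = λ / (2 n) = 514 / (2 × 1.28) = 201 nm.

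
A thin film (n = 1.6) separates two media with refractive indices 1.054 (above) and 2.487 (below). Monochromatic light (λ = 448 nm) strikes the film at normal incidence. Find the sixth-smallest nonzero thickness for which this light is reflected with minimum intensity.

Ray reflecting at the top interface goes from n = 1.054 toward n = 1.6: a half-wave phase shift.
Ray reflecting at the bottom interface goes from n = 1.6 toward n = 2.487: a half-wave phase shift.
The two reflections carry the same phase change, so no net offset.
For weak reflection here: 2 n t = (m + ½) λ.
The sixth-smallest nonzero thickness corresponds to m = 5: t = (m + ½) λ / (2 n) = 5.50 × 448 / (2 × 1.6) = 770 nm.

770 nm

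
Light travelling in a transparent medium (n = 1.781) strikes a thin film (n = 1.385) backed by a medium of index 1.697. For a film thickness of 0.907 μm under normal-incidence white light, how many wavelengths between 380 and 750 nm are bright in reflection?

Ray reflecting at the top interface goes from n = 1.781 toward n = 1.385: no phase shift.
Ray reflecting at the bottom interface goes from n = 1.385 toward n = 1.697: a half-wave phase shift.
Net: one phase inversion between the two reflected rays.
So the condition for constructive reflection is 2 n t = (m + ½) λ.
λ = 2 n t / (m + ½) = 2512 / (m + ½) nm.
m=2: 1005 nm (IR); m=3: 718 nm (visible); m=4: 558 nm (visible); m=5: 457 nm (visible); m=6: 387 nm (visible); m=7: 335 nm (UV).

4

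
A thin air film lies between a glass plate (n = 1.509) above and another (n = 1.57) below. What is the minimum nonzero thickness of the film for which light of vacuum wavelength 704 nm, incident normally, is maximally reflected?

Ray reflecting at the top interface goes from n = 1.509 toward n = 1.0: no phase shift.
Bottom surface (1.0 → 1.57): reflection off a higher-index medium gives a half-wave phase shift.
The two reflections differ by half a wavelength.
For strong reflection here: 2 n t = (m + ½) λ.
Minimum at m = 0: t = λ / (4 n) = 704 / (4 × 1.0) = 176 nm.

176 nm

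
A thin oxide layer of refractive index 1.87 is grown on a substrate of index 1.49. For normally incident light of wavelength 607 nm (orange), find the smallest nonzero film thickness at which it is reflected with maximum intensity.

81.1 nm

Ray reflecting at the top interface goes from n = 1.0 toward n = 1.87: a half-wave phase shift.
At the lower boundary (n = 1.87 to n = 1.49) the reflected ray undergoes no phase shift.
Exactly one π shift → a net half-wave offset.
So the condition for constructive reflection is 2 n t = (m + ½) λ.
Minimum at m = 0: t = λ / (4 n) = 607 / (4 × 1.87) = 81.1 nm.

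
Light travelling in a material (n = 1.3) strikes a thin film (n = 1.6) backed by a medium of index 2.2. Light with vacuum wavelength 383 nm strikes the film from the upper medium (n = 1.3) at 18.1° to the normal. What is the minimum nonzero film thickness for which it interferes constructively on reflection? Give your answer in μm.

Ray reflecting at the top interface goes from n = 1.3 toward n = 1.6: a half-wave phase shift.
Bottom surface (1.6 → 2.2): reflection off a higher-index medium gives a half-wave phase shift.
Net: no relative phase inversion (both shifts match).
So the condition for constructive reflection is 2 n t cos θ_r = m λ.
Snell's law: 1.3 sin 18.1° = 1.6 sin θ_r → sin θ_r = 0.252, cos θ_r = 0.968.
Minimum nonzero at m = 1: t = λ / (2 n cos θ_r) = 383 / (2 × 1.6 × 0.968) = 124 nm.

0.124 μm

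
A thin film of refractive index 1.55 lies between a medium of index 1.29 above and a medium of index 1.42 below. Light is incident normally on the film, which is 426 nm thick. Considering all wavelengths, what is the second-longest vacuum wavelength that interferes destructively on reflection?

Top surface (1.29 → 1.55): reflection off a higher-index medium gives a half-wave phase shift.
Bottom surface (1.55 → 1.42): reflection off a lower-index medium gives no phase shift.
Net: one phase inversion between the two reflected rays.
For dark reflection here: 2 n t = m λ.
λ = 2 n t / m. The second-longest wavelength is m = 2: λ = 2 × 1.55 × 426 / 2.00 = 660 nm.

660 nm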